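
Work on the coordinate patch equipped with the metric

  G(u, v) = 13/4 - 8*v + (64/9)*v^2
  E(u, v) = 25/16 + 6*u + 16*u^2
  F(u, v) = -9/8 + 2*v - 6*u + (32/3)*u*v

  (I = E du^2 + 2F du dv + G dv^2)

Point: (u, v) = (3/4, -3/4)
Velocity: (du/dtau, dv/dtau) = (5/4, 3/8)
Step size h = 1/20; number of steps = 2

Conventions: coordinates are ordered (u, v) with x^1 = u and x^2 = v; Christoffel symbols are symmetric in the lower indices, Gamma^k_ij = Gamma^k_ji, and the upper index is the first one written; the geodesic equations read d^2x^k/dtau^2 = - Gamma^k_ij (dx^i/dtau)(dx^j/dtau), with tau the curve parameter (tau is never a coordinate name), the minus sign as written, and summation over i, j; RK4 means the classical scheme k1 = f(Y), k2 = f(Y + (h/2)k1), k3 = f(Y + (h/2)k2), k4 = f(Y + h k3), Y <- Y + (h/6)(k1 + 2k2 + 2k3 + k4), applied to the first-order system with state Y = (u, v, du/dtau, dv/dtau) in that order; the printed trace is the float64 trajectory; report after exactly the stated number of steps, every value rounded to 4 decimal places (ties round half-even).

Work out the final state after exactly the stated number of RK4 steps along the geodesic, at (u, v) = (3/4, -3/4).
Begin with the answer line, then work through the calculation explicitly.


Answer: u = 0.8706, v = -0.7086, du/dtau = 1.1631, dv/dtau = 0.4502

f(Y) = (du/dtau, dv/dtau, -Gamma^u_ij Y'^i Y'^j, -Gamma^v_ij Y'^i Y'^j) with the Gammas evaluated at the stage position; h = 0.050000; intermediate values shown to 6 dp
step 0: u = 0.7500, v = -0.7500, du/dtau = 1.2500, dv/dtau = 0.3750
step 1:
  k1: at (u, v) = (0.750000, -0.750000), (du/dtau, dv/dtau) = (1.250000, 0.375000); Gamma_uuu = 0.549199, Gamma_uuv = 0.000000, Gamma_uvv = 0.366133, Gamma_vuu = -0.512586, Gamma_vuv = 0.000000, Gamma_vvv = -0.341724; k1 = (1.250000, 0.375000, -0.909611, 0.848970)
  k2: at (u, v) = (0.781250, -0.740625), (du/dtau, dv/dtau) = (1.227260, 0.396224); Gamma_uuu = 0.551773, Gamma_uuv = 0.000000, Gamma_uvv = 0.367849, Gamma_vuu = -0.494816, Gamma_vuv = 0.000000, Gamma_vvv = -0.329877; k2 = (1.227260, 0.396224, -0.888812, 0.797064)
  k3: at (u, v) = (0.780681, -0.740094), (du/dtau, dv/dtau) = (1.227780, 0.394927); Gamma_uuu = 0.551989, Gamma_uuv = 0.000000, Gamma_uvv = 0.367993, Gamma_vuu = -0.495098, Gamma_vuv = 0.000000, Gamma_vvv = -0.330066; k3 = (1.227780, 0.394927, -0.889486, 0.797812)
  k4: at (u, v) = (0.811389, -0.730254), (du/dtau, dv/dtau) = (1.205526, 0.414891); Gamma_uuu = 0.554003, Gamma_uuv = 0.000000, Gamma_uvv = 0.369335, Gamma_vuu = -0.477990, Gamma_vuv = 0.000000, Gamma_vvv = -0.318660; k4 = (1.205526, 0.414891, -0.868703, 0.749512)
  Y <- Y + (h/6)(k1 + 2k2 + 2k3 + k4): u = 0.8114, v = -0.7302, du/dtau = 1.2055, dv/dtau = 0.4149
step 2:
  k1: at (u, v) = (0.811380, -0.730232), (du/dtau, dv/dtau) = (1.205542, 0.414902); Gamma_uuu = 0.554011, Gamma_uuv = 0.000000, Gamma_uvv = 0.369341, Gamma_vuu = -0.477994, Gamma_vuv = 0.000000, Gamma_vvv = -0.318662; k1 = (1.205542, 0.414902, -0.868742, 0.749539)
  k2: at (u, v) = (0.841519, -0.719859), (du/dtau, dv/dtau) = (1.183824, 0.433640); Gamma_uuu = 0.555552, Gamma_uuv = 0.000000, Gamma_uvv = 0.370368, Gamma_vuu = -0.461552, Gamma_vuv = 0.000000, Gamma_vvv = -0.307701; k2 = (1.183824, 0.433640, -0.848218, 0.704698)
  k3: at (u, v) = (0.840976, -0.719391), (du/dtau, dv/dtau) = (1.184337, 0.432519); Gamma_uuu = 0.555755, Gamma_uuv = 0.000000, Gamma_uvv = 0.370503, Gamma_vuu = -0.461795, Gamma_vuv = 0.000000, Gamma_vvv = -0.307863; k3 = (1.184337, 0.432519, -0.848843, 0.705331)
  k4: at (u, v) = (0.870597, -0.708606), (du/dtau, dv/dtau) = (1.163100, 0.450168); Gamma_uuu = 0.556846, Gamma_uuv = 0.000000, Gamma_uvv = 0.371230, Gamma_vuu = -0.445964, Gamma_vuv = 0.000000, Gamma_vvv = -0.297309; k4 = (1.163100, 0.450168, -0.828532, 0.663551)
  Y <- Y + (h/6)(k1 + 2k2 + 2k3 + k4): u = 0.8706, v = -0.7086, du/dtau = 1.1631, dv/dtau = 0.4502


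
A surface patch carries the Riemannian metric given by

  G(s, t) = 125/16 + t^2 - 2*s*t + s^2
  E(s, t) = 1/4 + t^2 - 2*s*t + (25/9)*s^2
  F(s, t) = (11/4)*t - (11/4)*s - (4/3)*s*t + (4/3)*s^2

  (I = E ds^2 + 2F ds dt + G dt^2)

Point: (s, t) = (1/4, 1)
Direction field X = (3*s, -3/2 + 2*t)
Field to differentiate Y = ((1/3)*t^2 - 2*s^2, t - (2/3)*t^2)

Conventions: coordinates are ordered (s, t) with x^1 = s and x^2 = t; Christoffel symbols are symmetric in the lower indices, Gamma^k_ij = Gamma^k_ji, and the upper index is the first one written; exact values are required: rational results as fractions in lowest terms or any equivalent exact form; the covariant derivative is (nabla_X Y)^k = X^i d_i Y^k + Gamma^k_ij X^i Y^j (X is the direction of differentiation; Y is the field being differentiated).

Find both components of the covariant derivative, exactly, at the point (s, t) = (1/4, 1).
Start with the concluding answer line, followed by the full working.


Answer: (nabla_X Y)^s = 80533/61518, (nabla_X Y)^t = -52059/82024

E = 133/144, F = 29/16, G = 67/8 at the point
E_s = -11/18, E_t = 3/2, F_s = -41/12, F_t = 29/12, G_s = -3/2, G_t = 3/2
EG - F^2 = 10253/2304;  g^inv = (2304/10253) * [[67/8, -29/16], [-29/16, 133/144]]
first-kind symbols [ij,l] = (1/2)(d_i g_jl + d_j g_il - d_l g_ij): [ss,s] = E_s/2 = -11/36, [ss,t] = F_s - E_t/2 = -25/6, [st,s] = E_t/2 = 3/4, [st,t] = G_s/2 = -3/4, [tt,s] = F_t - G_s/2 = 19/6, [tt,t] = G_t/2 = 3/4
Gamma^s_ij = (G*[ij,s] - F*[ij,t])/(EG - F^2), Gamma^t_ij = (E*[ij,t] - F*[ij,s])/(EG - F^2)
Gamma_sss = 11504/10253, Gamma_sst = 17604/10253, Gamma_stt = 57972/10253, Gamma_tss = -22772/30759, Gamma_tst = -4728/10253, Gamma_ttt = -11628/10253
X = (3/4, 1/2), Y = (5/24, 1/3) at the point


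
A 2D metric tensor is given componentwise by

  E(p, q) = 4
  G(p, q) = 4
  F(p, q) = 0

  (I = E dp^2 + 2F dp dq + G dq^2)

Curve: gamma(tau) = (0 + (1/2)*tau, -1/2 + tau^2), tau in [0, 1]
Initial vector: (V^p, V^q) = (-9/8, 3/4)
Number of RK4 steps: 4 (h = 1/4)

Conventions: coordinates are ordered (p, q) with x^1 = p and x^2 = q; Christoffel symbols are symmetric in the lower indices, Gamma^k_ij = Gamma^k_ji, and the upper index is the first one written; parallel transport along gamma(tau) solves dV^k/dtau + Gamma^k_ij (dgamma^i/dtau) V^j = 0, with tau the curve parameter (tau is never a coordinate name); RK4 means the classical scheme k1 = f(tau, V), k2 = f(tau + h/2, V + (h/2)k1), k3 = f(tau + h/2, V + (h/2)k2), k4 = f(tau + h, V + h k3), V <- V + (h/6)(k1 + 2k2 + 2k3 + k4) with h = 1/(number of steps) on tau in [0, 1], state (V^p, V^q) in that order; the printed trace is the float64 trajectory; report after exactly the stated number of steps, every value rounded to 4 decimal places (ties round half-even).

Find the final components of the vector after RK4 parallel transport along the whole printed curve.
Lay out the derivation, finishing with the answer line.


gamma'(tau) = (1/2, 2*tau); f(tau, V)^k = -Gamma^k_ij(gamma(tau)) gamma'^i(tau) V^j; h = 1/4; intermediate values shown to 6 dp
curve data and Christoffel symbols at the stage parameters:
  tau = 0.000000: gamma = (0.000000, -0.500000), gamma' = (0.500000, 0.000000); Gamma_ppp = 0.000000, Gamma_ppq = 0.000000, Gamma_pqq = 0.000000, Gamma_qpp = 0.000000, Gamma_qpq = 0.000000, Gamma_qqq = 0.000000
  tau = 0.125000: gamma = (0.062500, -0.484375), gamma' = (0.500000, 0.250000); Gamma_ppp = 0.000000, Gamma_ppq = 0.000000, Gamma_pqq = 0.000000, Gamma_qpp = 0.000000, Gamma_qpq = 0.000000, Gamma_qqq = 0.000000
  tau = 0.250000: gamma = (0.125000, -0.437500), gamma' = (0.500000, 0.500000); Gamma_ppp = 0.000000, Gamma_ppq = 0.000000, Gamma_pqq = 0.000000, Gamma_qpp = 0.000000, Gamma_qpq = 0.000000, Gamma_qqq = 0.000000
  tau = 0.375000: gamma = (0.187500, -0.359375), gamma' = (0.500000, 0.750000); Gamma_ppp = 0.000000, Gamma_ppq = 0.000000, Gamma_pqq = 0.000000, Gamma_qpp = 0.000000, Gamma_qpq = 0.000000, Gamma_qqq = 0.000000
  tau = 0.500000: gamma = (0.250000, -0.250000), gamma' = (0.500000, 1.000000); Gamma_ppp = 0.000000, Gamma_ppq = 0.000000, Gamma_pqq = 0.000000, Gamma_qpp = 0.000000, Gamma_qpq = 0.000000, Gamma_qqq = 0.000000
  tau = 0.625000: gamma = (0.312500, -0.109375), gamma' = (0.500000, 1.250000); Gamma_ppp = 0.000000, Gamma_ppq = 0.000000, Gamma_pqq = 0.000000, Gamma_qpp = 0.000000, Gamma_qpq = 0.000000, Gamma_qqq = 0.000000
  tau = 0.750000: gamma = (0.375000, 0.062500), gamma' = (0.500000, 1.500000); Gamma_ppp = 0.000000, Gamma_ppq = 0.000000, Gamma_pqq = 0.000000, Gamma_qpp = 0.000000, Gamma_qpq = 0.000000, Gamma_qqq = 0.000000
  tau = 0.875000: gamma = (0.437500, 0.265625), gamma' = (0.500000, 1.750000); Gamma_ppp = 0.000000, Gamma_ppq = 0.000000, Gamma_pqq = 0.000000, Gamma_qpp = 0.000000, Gamma_qpq = 0.000000, Gamma_qqq = 0.000000
  tau = 1.000000: gamma = (0.500000, 0.500000), gamma' = (0.500000, 2.000000); Gamma_ppp = 0.000000, Gamma_ppq = 0.000000, Gamma_pqq = 0.000000, Gamma_qpp = 0.000000, Gamma_qpq = 0.000000, Gamma_qqq = 0.000000
step 0: V^p = -1.1250, V^q = 0.7500
step 1: k1 = (0.000000, 0.000000), k2 = (0.000000, 0.000000), k3 = (0.000000, 0.000000), k4 = (0.000000, 0.000000); V <- V + (h/6)(k1 + 2k2 + 2k3 + k4): V^p = -1.1250, V^q = 0.7500
step 2: k1 = (0.000000, 0.000000), k2 = (0.000000, 0.000000), k3 = (0.000000, 0.000000), k4 = (0.000000, 0.000000); V <- V + (h/6)(k1 + 2k2 + 2k3 + k4): V^p = -1.1250, V^q = 0.7500
step 3: k1 = (0.000000, 0.000000), k2 = (0.000000, 0.000000), k3 = (0.000000, 0.000000), k4 = (0.000000, 0.000000); V <- V + (h/6)(k1 + 2k2 + 2k3 + k4): V^p = -1.1250, V^q = 0.7500
step 4: k1 = (0.000000, 0.000000), k2 = (0.000000, 0.000000), k3 = (0.000000, 0.000000), k4 = (0.000000, 0.000000); V <- V + (h/6)(k1 + 2k2 + 2k3 + k4): V^p = -1.1250, V^q = 0.7500

Answer: V^p = -1.1250, V^q = 0.7500


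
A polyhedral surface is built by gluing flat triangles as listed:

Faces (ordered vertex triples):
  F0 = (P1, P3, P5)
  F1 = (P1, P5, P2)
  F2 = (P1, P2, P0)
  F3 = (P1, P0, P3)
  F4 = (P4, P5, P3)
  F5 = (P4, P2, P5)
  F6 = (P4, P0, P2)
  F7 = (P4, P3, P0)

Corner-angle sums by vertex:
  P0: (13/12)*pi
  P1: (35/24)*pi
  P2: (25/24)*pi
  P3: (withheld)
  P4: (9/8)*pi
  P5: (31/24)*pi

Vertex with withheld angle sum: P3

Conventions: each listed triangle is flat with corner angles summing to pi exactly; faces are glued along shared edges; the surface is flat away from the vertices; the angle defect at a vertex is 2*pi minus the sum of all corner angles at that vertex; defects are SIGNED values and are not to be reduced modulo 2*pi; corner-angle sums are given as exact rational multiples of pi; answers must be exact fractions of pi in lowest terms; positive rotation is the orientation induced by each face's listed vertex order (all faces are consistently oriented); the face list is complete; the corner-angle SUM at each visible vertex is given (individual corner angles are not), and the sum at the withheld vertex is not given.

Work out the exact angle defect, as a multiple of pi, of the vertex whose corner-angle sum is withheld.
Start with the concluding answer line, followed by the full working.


Answer: defect(P3) = 0

V = 6, E = 12, F = 8; chi = V - E + F = 2
Gauss-Bonnet: total defect = 2*pi*chi = 4*pi; visible defects sum to 4*pi


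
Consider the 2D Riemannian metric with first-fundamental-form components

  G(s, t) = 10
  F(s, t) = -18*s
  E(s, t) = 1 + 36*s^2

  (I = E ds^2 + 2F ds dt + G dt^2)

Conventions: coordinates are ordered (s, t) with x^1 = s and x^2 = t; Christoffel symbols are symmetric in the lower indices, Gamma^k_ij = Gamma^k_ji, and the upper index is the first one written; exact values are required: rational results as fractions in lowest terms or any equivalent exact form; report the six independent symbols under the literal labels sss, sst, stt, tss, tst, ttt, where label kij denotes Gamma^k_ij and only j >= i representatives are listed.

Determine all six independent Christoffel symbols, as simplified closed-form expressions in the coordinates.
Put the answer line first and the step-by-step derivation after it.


Answer: Gamma_sss = 18*s/(18*s^2 + 5), Gamma_sst = 0, Gamma_stt = 0, Gamma_tss = -9/(18*s^2 + 5), Gamma_tst = 0, Gamma_ttt = 0

E = 1 + 36*s^2; F = -18*s; G = 10
Gamma^k_ij = (1/2) g^{kl} (d_i g_jl + d_j g_il - d_l g_ij), with g^inv = (1/(EG-F^2)) [[G, -F], [-F, E]]
first partials: E_s = 72*s, E_t = 0, F_s = -18, F_t = 0, G_s = 0, G_t = 0
D = EG - F^2 = 10 + 36*s^2
expanded: Gamma^s_ss = (G E_s - 2F F_s + F E_t)/(2D), Gamma^s_st = (G E_t - F G_s)/(2D), Gamma^s_tt = (2G F_t - G G_s - F G_t)/(2D), Gamma^t_ss = (2E F_s - E E_t - F E_s)/(2D), Gamma^t_st = (E G_s - F E_t)/(2D), Gamma^t_tt = (E G_t - 2F F_t + F G_s)/(2D); substitute and cancel common factors


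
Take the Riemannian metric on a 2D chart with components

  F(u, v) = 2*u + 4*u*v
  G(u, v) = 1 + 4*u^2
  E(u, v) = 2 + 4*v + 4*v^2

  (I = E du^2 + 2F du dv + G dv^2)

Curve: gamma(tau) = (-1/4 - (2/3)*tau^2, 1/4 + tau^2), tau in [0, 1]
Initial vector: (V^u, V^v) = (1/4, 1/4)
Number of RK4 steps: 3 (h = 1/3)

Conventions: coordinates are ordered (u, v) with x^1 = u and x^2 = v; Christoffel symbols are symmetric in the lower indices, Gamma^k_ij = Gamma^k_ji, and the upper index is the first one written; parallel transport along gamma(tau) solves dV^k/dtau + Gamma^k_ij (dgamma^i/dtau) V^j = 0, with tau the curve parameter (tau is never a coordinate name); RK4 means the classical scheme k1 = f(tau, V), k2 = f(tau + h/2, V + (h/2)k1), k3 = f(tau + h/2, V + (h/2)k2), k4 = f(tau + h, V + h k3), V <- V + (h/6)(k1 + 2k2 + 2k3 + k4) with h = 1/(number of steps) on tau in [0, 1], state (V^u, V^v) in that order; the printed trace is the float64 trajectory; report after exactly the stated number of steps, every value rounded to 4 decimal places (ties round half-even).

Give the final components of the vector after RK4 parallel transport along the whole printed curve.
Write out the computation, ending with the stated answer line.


gamma'(tau) = (-(4/3)*tau, 2*tau); f(tau, V)^k = -Gamma^k_ij(gamma(tau)) gamma'^i(tau) V^j; h = 1/3; intermediate values shown to 6 dp
curve data and Christoffel symbols at the stage parameters:
  tau = 0.000000: gamma = (-0.250000, 0.250000), gamma' = (0.000000, 0.000000); Gamma_uuu = 0.000000, Gamma_uuv = 0.857143, Gamma_uvv = 0.000000, Gamma_vuu = 0.000000, Gamma_vuv = -0.285714, Gamma_vvv = 0.000000
  tau = 0.166667: gamma = (-0.268519, 0.277778), gamma' = (-0.222222, 0.333333); Gamma_uuu = 0.000000, Gamma_uuv = 0.838990, Gamma_uvv = 0.000000, Gamma_vuu = 0.000000, Gamma_vuv = -0.289651, Gamma_vvv = 0.000000
  tau = 0.333333: gamma = (-0.324074, 0.361111), gamma' = (-0.444444, 0.666667); Gamma_uuu = 0.000000, Gamma_uuv = 0.785301, Gamma_uvv = 0.000000, Gamma_vuu = 0.000000, Gamma_vuv = -0.295543, Gamma_vvv = 0.000000
  tau = 0.500000: gamma = (-0.416667, 0.500000), gamma' = (-0.666667, 1.000000); Gamma_uuu = 0.000000, Gamma_uuv = 0.702439, Gamma_uvv = 0.000000, Gamma_vuu = 0.000000, Gamma_vuv = -0.292683, Gamma_vvv = 0.000000
  tau = 0.666667: gamma = (-0.546296, 0.694444), gamma' = (-0.888889, 1.333333); Gamma_uuu = 0.000000, Gamma_uuv = 0.604740, Gamma_uvv = 0.000000, Gamma_vuu = 0.000000, Gamma_vuv = -0.276587, Gamma_vvv = 0.000000
  tau = 0.833333: gamma = (-0.712963, 0.944444), gamma' = (-1.111111, 1.666667); Gamma_uuu = 0.000000, Gamma_uuv = 0.507760, Gamma_uvv = 0.000000, Gamma_vuu = 0.000000, Gamma_vuv = -0.250625, Gamma_vvv = 0.000000
  tau = 1.000000: gamma = (-0.916667, 1.250000), gamma' = (-1.333333, 2.000000); Gamma_uuu = 0.000000, Gamma_uuv = 0.421405, Gamma_uvv = 0.000000, Gamma_vuu = 0.000000, Gamma_vuv = -0.220736, Gamma_vvv = 0.000000
step 0: V^u = 0.2500, V^v = 0.2500
step 1: k1 = (0.000000, 0.000000), k2 = (-0.023305, 0.008046), k3 = (-0.021969, 0.007585), k4 = (-0.038912, 0.014644); V <- V + (h/6)(k1 + 2k2 + 2k3 + k4): V^u = 0.2428, V^v = 0.2526
step 2: k1 = (-0.038972, 0.014667), k2 = (-0.046583, 0.019410), k3 = (-0.045322, 0.018884), k4 = (-0.044458, 0.020334); V <- V + (h/6)(k1 + 2k2 + 2k3 + k4): V^u = 0.2280, V^v = 0.2587
step 3: k1 = (-0.044720, 0.020453), k2 = (-0.038705, 0.019104), k3 = (-0.039680, 0.019586), k4 = (-0.031928, 0.016724); V <- V + (h/6)(k1 + 2k2 + 2k3 + k4): V^u = 0.2150, V^v = 0.2651

Answer: V^u = 0.2150, V^v = 0.2651


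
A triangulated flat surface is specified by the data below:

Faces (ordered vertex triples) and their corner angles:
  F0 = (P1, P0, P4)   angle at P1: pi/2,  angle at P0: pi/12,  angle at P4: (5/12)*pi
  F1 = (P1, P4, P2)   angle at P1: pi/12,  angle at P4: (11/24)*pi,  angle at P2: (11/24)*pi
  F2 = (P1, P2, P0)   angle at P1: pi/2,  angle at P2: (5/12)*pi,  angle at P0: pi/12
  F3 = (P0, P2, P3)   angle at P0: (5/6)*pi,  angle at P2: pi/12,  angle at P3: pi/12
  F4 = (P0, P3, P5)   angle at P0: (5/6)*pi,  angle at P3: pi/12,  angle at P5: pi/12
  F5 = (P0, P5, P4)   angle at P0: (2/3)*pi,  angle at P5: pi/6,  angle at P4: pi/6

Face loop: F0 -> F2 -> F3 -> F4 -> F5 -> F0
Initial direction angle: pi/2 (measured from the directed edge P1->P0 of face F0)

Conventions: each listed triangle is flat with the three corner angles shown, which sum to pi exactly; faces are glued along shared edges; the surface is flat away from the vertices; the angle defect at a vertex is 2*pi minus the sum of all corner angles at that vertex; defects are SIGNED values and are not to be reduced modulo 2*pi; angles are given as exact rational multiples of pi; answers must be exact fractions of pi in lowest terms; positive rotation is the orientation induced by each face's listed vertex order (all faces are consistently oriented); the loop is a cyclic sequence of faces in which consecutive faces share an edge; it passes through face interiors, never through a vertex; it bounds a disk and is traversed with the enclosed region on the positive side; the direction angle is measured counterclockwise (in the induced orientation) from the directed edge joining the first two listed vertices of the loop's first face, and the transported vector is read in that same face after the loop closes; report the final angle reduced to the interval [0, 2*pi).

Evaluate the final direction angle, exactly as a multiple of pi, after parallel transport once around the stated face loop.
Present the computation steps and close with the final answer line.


enclosed vertex P0: corner angles sum to (5/2)*pi, defect = 2*pi - (5/2)*pi = -pi/2
holonomy = initial angle + sum of enclosed defects (mod 2*pi), positive in the induced orientation
final angle = pi/2 - pi/2 = 0 (mod 2*pi)

Answer: final direction angle = 0


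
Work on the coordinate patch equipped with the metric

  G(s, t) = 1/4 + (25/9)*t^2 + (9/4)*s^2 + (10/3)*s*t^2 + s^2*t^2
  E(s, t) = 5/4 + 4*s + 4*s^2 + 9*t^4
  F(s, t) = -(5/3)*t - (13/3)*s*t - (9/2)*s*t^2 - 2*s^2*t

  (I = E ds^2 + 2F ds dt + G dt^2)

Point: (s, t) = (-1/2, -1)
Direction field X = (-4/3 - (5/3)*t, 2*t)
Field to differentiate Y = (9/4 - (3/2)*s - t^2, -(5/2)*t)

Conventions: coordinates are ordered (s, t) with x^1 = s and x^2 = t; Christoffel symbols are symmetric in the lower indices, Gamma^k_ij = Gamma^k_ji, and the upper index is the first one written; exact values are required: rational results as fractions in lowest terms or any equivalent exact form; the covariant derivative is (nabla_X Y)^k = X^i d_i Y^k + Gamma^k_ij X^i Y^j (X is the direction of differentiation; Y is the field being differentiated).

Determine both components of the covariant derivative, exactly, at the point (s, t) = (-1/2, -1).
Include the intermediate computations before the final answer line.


E = 37/4, F = 9/4, G = 313/144 at the point
E_s = 0, E_t = -36, F_s = -13/6, F_t = -9/2, G_s = 1/12, G_t = -49/18
EG - F^2 = 8665/576;  g^inv = (576/8665) * [[313/144, -9/4], [-9/4, 37/4]]
first-kind symbols [ij,l] = (1/2)(d_i g_jl + d_j g_il - d_l g_ij): [ss,s] = E_s/2 = 0, [ss,t] = F_s - E_t/2 = 95/6, [st,s] = E_t/2 = -18, [st,t] = G_s/2 = 1/24, [tt,s] = F_t - G_s/2 = -109/24, [tt,t] = G_t/2 = -49/36
Gamma^s_ij = (G*[ij,s] - F*[ij,t])/(EG - F^2), Gamma^t_ij = (E*[ij,t] - F*[ij,s])/(EG - F^2)
Gamma_sss = -4104/1733, Gamma_sst = -4518/1733, Gamma_stt = -23533/51990, Gamma_tss = 16872/1733, Gamma_tst = 4710/1733, Gamma_ttt = -1366/8665
X = (1/3, -2), Y = (2, 5/2) at the point

Answer: (nabla_X Y)^s = 23084/5199, (nabla_X Y)^t = 6364/1733


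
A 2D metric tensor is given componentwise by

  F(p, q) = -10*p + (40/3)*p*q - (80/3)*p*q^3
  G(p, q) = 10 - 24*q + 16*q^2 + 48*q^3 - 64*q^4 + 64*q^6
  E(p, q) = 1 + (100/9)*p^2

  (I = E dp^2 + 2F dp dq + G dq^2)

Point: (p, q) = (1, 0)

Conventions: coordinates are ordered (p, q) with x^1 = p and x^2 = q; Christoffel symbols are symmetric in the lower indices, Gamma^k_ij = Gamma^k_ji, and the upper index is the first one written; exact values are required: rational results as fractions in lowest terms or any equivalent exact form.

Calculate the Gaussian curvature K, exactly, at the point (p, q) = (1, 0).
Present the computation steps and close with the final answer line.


E = 109/9, F = -10, G = 10, EG - F^2 = 190/9 at the point
E_p = 200/9, E_q = 0, F_p = -10, F_q = 40/3, G_p = 0, G_q = -24
E_qq = 0, F_pq = 40/3, G_pp = 0
Brioschi: K = (det M1 - det M2) / (EG - F^2)^2 with the standard first/second-derivative matrices M1, M2.
M1 = [[-E_qq/2 + F_pq - G_pp/2, E_p/2, F_p - E_q/2], [F_q - G_p/2, E, F], [G_q/2, F, G]] = [[40/3, 100/9, -10], [40/3, 109/9, -10], [-12, -10, 10]]; det M1 = 40/3
M2 = [[0, E_q/2, G_p/2], [E_q/2, E, F], [G_p/2, F, G]] = [[0, 0, 0], [0, 109/9, -10], [0, -10, 10]]; det M2 = 0
det M1 - det M2 = 40/3; K = 40/3 / (190/9)^2 = 54/1805

Answer: K = 54/1805


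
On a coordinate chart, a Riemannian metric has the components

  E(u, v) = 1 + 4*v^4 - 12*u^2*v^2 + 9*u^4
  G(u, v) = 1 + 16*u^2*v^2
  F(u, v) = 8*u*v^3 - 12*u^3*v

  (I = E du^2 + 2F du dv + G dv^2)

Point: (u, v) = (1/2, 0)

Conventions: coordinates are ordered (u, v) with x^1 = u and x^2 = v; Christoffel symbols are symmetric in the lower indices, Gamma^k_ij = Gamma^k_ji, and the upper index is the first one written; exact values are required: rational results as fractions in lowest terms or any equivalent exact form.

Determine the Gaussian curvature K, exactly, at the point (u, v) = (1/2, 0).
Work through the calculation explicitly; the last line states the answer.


E = 25/16, F = 0, G = 1, EG - F^2 = 25/16 at the point
E_u = 9/2, E_v = 0, F_u = 0, F_v = -3/2, G_u = 0, G_v = 0
E_vv = -6, F_uv = -9, G_uu = 0
K follows from Brioschi's formula, (det M1 - det M2)/(EG - F^2)^2.
M1 = [[-E_vv/2 + F_uv - G_uu/2, E_u/2, F_u - E_v/2], [F_v - G_u/2, E, F], [G_v/2, F, G]] = [[-6, 9/4, 0], [-3/2, 25/16, 0], [0, 0, 1]]; det M1 = -6
M2 = [[0, E_v/2, G_u/2], [E_v/2, E, F], [G_u/2, F, G]] = [[0, 0, 0], [0, 25/16, 0], [0, 0, 1]]; det M2 = 0
det M1 - det M2 = -6; K = -6 / (25/16)^2 = -1536/625

Answer: K = -1536/625


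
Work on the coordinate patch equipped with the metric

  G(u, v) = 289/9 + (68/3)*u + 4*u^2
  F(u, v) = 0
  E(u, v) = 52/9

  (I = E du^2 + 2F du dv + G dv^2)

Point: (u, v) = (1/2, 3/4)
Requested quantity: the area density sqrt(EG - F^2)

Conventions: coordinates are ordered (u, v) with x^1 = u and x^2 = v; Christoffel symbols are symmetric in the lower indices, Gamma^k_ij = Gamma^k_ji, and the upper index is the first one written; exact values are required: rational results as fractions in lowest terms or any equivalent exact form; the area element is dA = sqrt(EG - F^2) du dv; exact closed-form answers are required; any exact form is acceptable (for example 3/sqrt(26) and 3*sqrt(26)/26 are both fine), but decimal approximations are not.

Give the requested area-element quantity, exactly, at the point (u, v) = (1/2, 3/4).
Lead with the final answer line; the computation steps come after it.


Answer: sqrt(EG - F^2) = 40*sqrt(13)/9

E = 52/9, F = 0, G = 400/9; EG - F^2 = 20800/81


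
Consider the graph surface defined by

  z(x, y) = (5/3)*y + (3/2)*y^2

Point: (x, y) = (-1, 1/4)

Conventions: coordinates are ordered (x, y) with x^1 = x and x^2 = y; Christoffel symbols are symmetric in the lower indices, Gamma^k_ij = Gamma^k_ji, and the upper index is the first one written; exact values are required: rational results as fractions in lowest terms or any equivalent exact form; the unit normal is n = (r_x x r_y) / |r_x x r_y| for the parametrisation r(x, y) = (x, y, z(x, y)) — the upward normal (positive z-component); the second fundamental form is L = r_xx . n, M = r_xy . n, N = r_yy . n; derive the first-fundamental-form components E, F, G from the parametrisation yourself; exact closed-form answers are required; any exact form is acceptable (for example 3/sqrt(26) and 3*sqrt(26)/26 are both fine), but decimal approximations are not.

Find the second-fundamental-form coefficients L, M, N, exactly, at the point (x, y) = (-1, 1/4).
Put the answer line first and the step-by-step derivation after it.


Answer: L = 0, M = 0, N = 36*sqrt(985)/985

z_x = 0, z_y = 29/12, z_xx = 0, z_xy = 0, z_yy = 3
E = 1, F = 0, G = 985/144; answer radicand W^2 = 985/144
unnormalised second-form numerators: l = 0, m = 0, n = 3; L = l/sqrt(985/144), and similarly M = m/sqrt(W^2), N = n/sqrt(W^2)


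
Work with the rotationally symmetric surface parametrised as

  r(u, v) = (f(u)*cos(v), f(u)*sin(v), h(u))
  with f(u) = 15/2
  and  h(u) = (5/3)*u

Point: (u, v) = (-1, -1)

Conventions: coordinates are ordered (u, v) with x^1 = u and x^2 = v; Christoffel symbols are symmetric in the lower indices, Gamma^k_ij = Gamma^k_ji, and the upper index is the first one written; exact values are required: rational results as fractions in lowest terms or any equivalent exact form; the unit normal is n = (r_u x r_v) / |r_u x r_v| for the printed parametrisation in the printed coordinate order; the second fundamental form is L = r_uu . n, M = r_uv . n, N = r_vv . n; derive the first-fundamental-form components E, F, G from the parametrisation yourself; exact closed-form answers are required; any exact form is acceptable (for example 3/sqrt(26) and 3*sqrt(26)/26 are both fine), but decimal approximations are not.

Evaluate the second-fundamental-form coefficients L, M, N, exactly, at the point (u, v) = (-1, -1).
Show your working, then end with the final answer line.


f = 15/2, f' = 0, f'' = 0, h' = 5/3, h'' = 0
E = 25/9, F = 0, G = 225/4; answer radicand W^2 = 25/9
unnormalised second-form numerators: l = 0, m = 0, n = 25/2; L = l/sqrt(25/9), and similarly M = m/sqrt(W^2), N = n/sqrt(W^2)

Answer: L = 0, M = 0, N = 15/2


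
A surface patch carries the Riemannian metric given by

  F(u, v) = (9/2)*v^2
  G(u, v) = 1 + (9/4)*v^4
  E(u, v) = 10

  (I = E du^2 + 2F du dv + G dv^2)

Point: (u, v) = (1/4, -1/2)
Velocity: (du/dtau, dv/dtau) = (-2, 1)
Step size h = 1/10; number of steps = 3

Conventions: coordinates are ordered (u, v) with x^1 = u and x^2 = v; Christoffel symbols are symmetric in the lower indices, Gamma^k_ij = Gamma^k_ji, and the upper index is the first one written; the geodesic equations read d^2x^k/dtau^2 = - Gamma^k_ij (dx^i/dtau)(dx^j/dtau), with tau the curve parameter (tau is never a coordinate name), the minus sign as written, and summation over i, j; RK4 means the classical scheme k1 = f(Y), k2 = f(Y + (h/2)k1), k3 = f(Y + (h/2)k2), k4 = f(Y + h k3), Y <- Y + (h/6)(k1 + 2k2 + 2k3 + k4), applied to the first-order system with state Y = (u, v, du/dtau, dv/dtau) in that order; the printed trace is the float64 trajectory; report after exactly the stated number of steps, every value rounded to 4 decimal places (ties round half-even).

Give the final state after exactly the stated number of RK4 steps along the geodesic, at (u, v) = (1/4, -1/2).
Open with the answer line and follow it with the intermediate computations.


Answer: u = -0.3338, v = -0.1986, du/dtau = -1.9054, dv/dtau = 1.0068

f(Y) = (du/dtau, dv/dtau, -Gamma^u_ij Y'^i Y'^j, -Gamma^v_ij Y'^i Y'^j) with the Gammas evaluated at the stage position; h = 0.100000; intermediate values shown to 6 dp
step 0: u = 0.2500, v = -0.5000, du/dtau = -2.0000, dv/dtau = 1.0000
step 1:
  k1: at (u, v) = (0.250000, -0.500000), (du/dtau, dv/dtau) = (-2.000000, 1.000000); Gamma_uuu = 0.000000, Gamma_uuv = 0.000000, Gamma_uvv = -0.443760, Gamma_vuu = 0.000000, Gamma_vuv = 0.000000, Gamma_vvv = -0.055470; k1 = (-2.000000, 1.000000, 0.443760, 0.055470)
  k2: at (u, v) = (0.150000, -0.450000), (du/dtau, dv/dtau) = (-1.977812, 1.002773); Gamma_uuu = 0.000000, Gamma_uuv = 0.000000, Gamma_uvv = -0.401297, Gamma_vuu = 0.000000, Gamma_vuv = 0.000000, Gamma_vvv = -0.040631; k2 = (-1.977812, 1.002773, 0.403527, 0.040857)
  k3: at (u, v) = (0.151109, -0.449861), (du/dtau, dv/dtau) = (-1.979824, 1.002043); Gamma_uuu = 0.000000, Gamma_uuv = 0.000000, Gamma_uvv = -0.401178, Gamma_vuu = 0.000000, Gamma_vuv = 0.000000, Gamma_vvv = -0.040594; k3 = (-1.979824, 1.002043, 0.402819, 0.040760)
  k4: at (u, v) = (0.052018, -0.399796), (du/dtau, dv/dtau) = (-1.959718, 1.004076); Gamma_uuu = 0.000000, Gamma_uuv = 0.000000, Gamma_uvv = -0.357760, Gamma_vuu = 0.000000, Gamma_vuv = 0.000000, Gamma_vvv = -0.028592; k4 = (-1.959718, 1.004076, 0.360682, 0.028825)
  Y <- Y + (h/6)(k1 + 2k2 + 2k3 + k4): u = 0.0521, v = -0.3998, du/dtau = -1.9597, dv/dtau = 1.0041
step 2:
  k1: at (u, v) = (0.052084, -0.399772), (du/dtau, dv/dtau) = (-1.959714, 1.004125); Gamma_uuu = 0.000000, Gamma_uuv = 0.000000, Gamma_uvv = -0.357738, Gamma_vuu = 0.000000, Gamma_vuv = 0.000000, Gamma_vvv = -0.028586; k1 = (-1.959714, 1.004125, 0.360696, 0.028823)
  k2: at (u, v) = (-0.045902, -0.349565), (du/dtau, dv/dtau) = (-1.941680, 1.005567); Gamma_uuu = 0.000000, Gamma_uuv = 0.000000, Gamma_uvv = -0.313555, Gamma_vuu = 0.000000, Gamma_vuv = 0.000000, Gamma_vvv = -0.019158; k2 = (-1.941680, 1.005567, 0.317056, 0.019371)
  k3: at (u, v) = (-0.045000, -0.349493), (du/dtau, dv/dtau) = (-1.943862, 1.005094); Gamma_uuu = 0.000000, Gamma_uuv = 0.000000, Gamma_uvv = -0.313492, Gamma_vuu = 0.000000, Gamma_vuv = 0.000000, Gamma_vvv = -0.019146; k3 = (-1.943862, 1.005094, 0.316694, 0.019341)
  k4: at (u, v) = (-0.142303, -0.299262), (du/dtau, dv/dtau) = (-1.928045, 1.006060); Gamma_uuu = 0.000000, Gamma_uuv = 0.000000, Gamma_uvv = -0.268851, Gamma_vuu = 0.000000, Gamma_vuv = 0.000000, Gamma_vvv = -0.012039; k4 = (-1.928045, 1.006060, 0.272119, 0.012185)
  Y <- Y + (h/6)(k1 + 2k2 + 2k3 + k4): u = -0.1422, v = -0.2992, du/dtau = -1.9280, dv/dtau = 1.0061
step 3:
  k1: at (u, v) = (-0.142231, -0.299246), (du/dtau, dv/dtau) = (-1.928043, 1.006099); Gamma_uuu = 0.000000, Gamma_uuv = 0.000000, Gamma_uvv = -0.268837, Gamma_vuu = 0.000000, Gamma_vuv = 0.000000, Gamma_vvv = -0.012037; k1 = (-1.928043, 1.006099, 0.272126, 0.012184)
  k2: at (u, v) = (-0.238633, -0.248941), (du/dtau, dv/dtau) = (-1.914436, 1.006709); Gamma_uuu = 0.000000, Gamma_uuv = 0.000000, Gamma_uvv = -0.223854, Gamma_vuu = 0.000000, Gamma_vuv = 0.000000, Gamma_vvv = -0.006936; k2 = (-1.914436, 1.006709, 0.226867, 0.007030)
  k3: at (u, v) = (-0.237952, -0.248911), (du/dtau, dv/dtau) = (-1.916699, 1.006451); Gamma_uuu = 0.000000, Gamma_uuv = 0.000000, Gamma_uvv = -0.223827, Gamma_vuu = 0.000000, Gamma_vuv = 0.000000, Gamma_vvv = -0.006934; k3 = (-1.916699, 1.006451, 0.226724, 0.007024)
  k4: at (u, v) = (-0.333900, -0.198601), (du/dtau, dv/dtau) = (-1.905370, 1.006802); Gamma_uuu = 0.000000, Gamma_uuv = 0.000000, Gamma_uvv = -0.178679, Gamma_vuu = 0.000000, Gamma_vuv = 0.000000, Gamma_vvv = -0.003524; k4 = (-1.905370, 1.006802, 0.181118, 0.003572)
  Y <- Y + (h/6)(k1 + 2k2 + 2k3 + k4): u = -0.3338, v = -0.1986, du/dtau = -1.9054, dv/dtau = 1.0068


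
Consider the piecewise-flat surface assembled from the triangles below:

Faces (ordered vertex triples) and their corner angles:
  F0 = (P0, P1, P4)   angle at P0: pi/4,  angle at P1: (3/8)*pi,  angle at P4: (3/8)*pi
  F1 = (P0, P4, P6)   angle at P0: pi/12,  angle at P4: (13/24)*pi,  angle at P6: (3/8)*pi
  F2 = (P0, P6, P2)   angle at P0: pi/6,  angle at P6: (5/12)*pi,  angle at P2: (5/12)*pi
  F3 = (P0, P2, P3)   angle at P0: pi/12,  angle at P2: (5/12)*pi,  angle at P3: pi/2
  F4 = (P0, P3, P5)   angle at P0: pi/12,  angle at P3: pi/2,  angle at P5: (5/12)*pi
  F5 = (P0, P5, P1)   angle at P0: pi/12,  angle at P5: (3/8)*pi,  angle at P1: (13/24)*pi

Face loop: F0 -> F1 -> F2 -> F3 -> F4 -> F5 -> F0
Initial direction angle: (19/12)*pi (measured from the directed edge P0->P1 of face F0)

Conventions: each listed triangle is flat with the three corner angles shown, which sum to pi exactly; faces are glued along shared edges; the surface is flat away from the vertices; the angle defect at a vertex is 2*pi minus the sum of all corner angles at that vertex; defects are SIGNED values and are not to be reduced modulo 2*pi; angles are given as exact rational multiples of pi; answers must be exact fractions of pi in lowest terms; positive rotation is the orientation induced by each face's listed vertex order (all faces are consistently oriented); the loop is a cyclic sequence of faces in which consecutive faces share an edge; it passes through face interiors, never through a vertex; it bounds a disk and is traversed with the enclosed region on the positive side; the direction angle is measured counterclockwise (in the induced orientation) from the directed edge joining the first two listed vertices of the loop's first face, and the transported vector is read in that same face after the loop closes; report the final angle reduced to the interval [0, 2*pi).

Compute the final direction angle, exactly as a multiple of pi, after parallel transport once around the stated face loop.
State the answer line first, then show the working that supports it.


Answer: final direction angle = (5/6)*pi

enclosed vertex P0: corner angles sum to (3/4)*pi, defect = 2*pi - (3/4)*pi = (5/4)*pi
holonomy = initial angle + sum of enclosed defects (mod 2*pi), positive in the induced orientation
final angle = (19/12)*pi + (5/4)*pi = (5/6)*pi (mod 2*pi)


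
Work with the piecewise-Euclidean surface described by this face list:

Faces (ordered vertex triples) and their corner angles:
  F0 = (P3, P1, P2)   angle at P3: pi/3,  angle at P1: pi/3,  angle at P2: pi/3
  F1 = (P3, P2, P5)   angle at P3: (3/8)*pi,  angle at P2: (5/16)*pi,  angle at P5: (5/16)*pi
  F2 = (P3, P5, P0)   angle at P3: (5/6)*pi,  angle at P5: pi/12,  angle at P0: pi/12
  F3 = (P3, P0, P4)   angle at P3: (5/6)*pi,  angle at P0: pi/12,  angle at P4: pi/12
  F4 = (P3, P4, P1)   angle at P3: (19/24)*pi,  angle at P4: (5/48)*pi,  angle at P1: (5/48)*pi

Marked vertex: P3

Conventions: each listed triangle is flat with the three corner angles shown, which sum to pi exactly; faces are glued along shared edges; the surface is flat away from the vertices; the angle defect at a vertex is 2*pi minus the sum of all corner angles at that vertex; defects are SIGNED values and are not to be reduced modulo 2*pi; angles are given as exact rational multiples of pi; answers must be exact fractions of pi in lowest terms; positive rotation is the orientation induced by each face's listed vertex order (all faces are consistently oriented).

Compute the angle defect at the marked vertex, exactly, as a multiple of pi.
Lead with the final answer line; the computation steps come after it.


Answer: defect(P3) = (-7/6)*pi

Sum of corner angles at P3: (19/6)*pi
defect = 2*pi - (19/6)*pi


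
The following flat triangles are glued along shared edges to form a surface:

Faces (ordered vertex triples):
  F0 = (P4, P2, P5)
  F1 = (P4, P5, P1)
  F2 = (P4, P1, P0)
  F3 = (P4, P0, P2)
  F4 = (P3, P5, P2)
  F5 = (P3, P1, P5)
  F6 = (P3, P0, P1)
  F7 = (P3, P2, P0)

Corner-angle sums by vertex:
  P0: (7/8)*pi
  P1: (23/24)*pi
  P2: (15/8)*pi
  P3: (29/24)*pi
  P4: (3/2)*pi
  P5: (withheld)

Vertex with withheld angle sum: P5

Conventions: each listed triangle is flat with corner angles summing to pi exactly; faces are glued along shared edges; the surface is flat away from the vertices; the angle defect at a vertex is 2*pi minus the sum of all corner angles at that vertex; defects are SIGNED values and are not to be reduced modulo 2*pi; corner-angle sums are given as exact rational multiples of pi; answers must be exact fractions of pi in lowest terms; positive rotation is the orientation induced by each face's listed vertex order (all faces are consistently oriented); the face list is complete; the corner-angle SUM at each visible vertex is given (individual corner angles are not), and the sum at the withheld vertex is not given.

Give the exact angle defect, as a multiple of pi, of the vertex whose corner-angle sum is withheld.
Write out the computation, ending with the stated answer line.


V = 6, E = 12, F = 8; chi = V - E + F = 2
Gauss-Bonnet: total defect = 2*pi*chi = 4*pi; visible defects sum to (43/12)*pi

Answer: defect(P5) = (5/12)*pi


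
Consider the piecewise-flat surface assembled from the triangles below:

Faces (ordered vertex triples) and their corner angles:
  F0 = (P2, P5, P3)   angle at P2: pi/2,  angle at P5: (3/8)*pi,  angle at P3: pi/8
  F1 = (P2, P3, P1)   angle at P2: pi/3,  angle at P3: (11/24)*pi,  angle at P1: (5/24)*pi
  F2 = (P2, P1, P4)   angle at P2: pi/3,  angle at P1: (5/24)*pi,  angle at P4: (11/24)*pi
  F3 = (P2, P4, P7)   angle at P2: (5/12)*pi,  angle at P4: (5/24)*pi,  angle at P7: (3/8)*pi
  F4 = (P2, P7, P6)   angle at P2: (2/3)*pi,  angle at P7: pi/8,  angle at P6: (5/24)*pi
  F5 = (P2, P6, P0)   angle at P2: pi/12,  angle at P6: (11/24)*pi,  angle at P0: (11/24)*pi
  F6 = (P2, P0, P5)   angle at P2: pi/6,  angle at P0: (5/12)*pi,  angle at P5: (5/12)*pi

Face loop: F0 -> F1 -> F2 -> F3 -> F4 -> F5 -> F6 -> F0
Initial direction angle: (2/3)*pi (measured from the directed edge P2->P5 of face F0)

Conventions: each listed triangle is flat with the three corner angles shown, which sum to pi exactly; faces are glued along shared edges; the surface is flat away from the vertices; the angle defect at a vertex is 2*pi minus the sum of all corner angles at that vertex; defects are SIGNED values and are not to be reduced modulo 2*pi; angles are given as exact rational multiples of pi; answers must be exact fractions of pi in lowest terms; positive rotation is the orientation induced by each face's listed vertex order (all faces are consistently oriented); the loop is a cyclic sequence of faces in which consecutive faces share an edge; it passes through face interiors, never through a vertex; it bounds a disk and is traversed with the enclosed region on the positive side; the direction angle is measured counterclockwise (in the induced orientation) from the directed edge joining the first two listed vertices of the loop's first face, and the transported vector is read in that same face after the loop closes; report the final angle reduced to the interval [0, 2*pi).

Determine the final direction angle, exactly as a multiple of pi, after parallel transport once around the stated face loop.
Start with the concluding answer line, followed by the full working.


Answer: final direction angle = pi/6

enclosed vertex P2: corner angles sum to (5/2)*pi, defect = 2*pi - (5/2)*pi = -pi/2
the final direction is the initial angle plus the enclosed defects, taken mod 2*pi in the induced orientation
final angle = (2/3)*pi - pi/2 = pi/6 (mod 2*pi)


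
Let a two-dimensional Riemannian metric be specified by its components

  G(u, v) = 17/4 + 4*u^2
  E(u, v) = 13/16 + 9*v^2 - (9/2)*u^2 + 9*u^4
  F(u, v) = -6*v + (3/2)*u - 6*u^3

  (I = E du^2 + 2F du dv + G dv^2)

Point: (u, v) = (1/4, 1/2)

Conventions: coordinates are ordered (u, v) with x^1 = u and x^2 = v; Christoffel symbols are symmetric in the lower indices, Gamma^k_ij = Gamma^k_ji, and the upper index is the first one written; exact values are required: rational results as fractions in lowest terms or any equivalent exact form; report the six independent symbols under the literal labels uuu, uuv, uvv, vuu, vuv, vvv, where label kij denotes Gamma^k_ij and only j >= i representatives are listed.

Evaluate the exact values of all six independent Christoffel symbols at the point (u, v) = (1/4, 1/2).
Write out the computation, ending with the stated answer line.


E = 721/256, F = -87/32, G = 9/2 at the point
E_u = -27/16, E_v = 9, F_u = 3/8, F_v = -6, G_u = 2, G_v = 0
EG - F^2 = 5409/1024;  g^inv = (1024/5409) * [[9/2, 87/32], [87/32, 721/256]]
first-kind symbols [ij,l] = (1/2)(d_i g_jl + d_j g_il - d_l g_ij): [uu,u] = E_u/2 = -27/32, [uu,v] = F_u - E_v/2 = -33/8, [uv,u] = E_v/2 = 9/2, [uv,v] = G_u/2 = 1, [vv,u] = F_v - G_u/2 = -7, [vv,v] = G_v/2 = 0
Gamma^u_ij = (G*[ij,u] - F*[ij,v])/(EG - F^2), Gamma^v_ij = (E*[ij,v] - F*[ij,u])/(EG - F^2)

Answer: Gamma_uuu = -1708/601, Gamma_uuv = 7840/1803, Gamma_uvv = -3584/601, Gamma_vuu = -9497/3606, Gamma_vuv = 15412/5409, Gamma_vvv = -6496/1803
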